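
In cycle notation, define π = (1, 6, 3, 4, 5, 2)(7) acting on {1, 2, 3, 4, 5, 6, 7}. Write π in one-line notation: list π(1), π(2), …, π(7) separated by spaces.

Each element maps to the next entry in its cycle (wrapping to the front): 1→6, 2→1, 3→4, 4→5, 5→2, 6→3, 7→7.
Listing these in domain order gives 6 1 4 5 2 3 7.

6 1 4 5 2 3 7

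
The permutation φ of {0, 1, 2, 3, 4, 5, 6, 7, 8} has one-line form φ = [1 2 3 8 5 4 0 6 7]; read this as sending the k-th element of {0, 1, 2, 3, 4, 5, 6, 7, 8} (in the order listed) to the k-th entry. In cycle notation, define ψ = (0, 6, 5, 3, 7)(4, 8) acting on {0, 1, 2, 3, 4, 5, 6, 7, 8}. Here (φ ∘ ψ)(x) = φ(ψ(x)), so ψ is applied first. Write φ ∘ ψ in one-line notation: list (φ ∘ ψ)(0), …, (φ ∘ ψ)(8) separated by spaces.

(φ ∘ ψ)(x) = φ(ψ(x)). Computing each image: φ(ψ(0)) = φ(6) = 0, φ(ψ(1)) = φ(1) = 2, φ(ψ(2)) = φ(2) = 3, φ(ψ(3)) = φ(7) = 6, φ(ψ(4)) = φ(8) = 7, φ(ψ(5)) = φ(3) = 8, φ(ψ(6)) = φ(5) = 4, φ(ψ(7)) = φ(0) = 1, φ(ψ(8)) = φ(4) = 5.
Hence φ ∘ ψ = [0 2 3 6 7 8 4 1 5].

0 2 3 6 7 8 4 1 5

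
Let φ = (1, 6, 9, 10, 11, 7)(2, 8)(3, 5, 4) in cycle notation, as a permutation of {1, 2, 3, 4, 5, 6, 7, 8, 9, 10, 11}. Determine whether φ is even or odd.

even

The cycle lengths are 6, 3, 2.
A cycle of length ℓ contributes ℓ−1 transpositions, so φ is a product of 5 + 2 + 1 = 8 transpositions — even.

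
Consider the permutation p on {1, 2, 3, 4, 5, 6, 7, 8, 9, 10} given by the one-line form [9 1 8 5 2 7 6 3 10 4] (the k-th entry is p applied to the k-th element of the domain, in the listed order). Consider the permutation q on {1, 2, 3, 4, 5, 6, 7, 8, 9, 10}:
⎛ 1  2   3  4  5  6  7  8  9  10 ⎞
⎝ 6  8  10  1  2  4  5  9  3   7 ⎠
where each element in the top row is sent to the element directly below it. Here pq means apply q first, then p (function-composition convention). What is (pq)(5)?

First apply q: q(5) = 2, then p(2) = 1. Thus (pq)(5) = 1.

1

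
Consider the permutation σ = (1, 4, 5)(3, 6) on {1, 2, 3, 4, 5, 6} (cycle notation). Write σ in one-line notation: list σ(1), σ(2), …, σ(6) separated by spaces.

4 2 6 5 1 3

Each element maps to the next entry in its cycle (wrapping to the front): 1↦4, 2↦2, 3↦6, 4↦5, 5↦1, 6↦3.
So the one-line form is 4 2 6 5 1 3.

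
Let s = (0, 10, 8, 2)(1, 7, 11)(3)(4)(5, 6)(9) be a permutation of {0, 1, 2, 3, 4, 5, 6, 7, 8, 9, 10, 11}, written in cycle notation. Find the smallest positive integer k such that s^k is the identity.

12

The disjoint cycles have lengths 4, 3, 2, 1, 1, 1.
The order of s is the least common multiple of its cycle lengths: lcm(4, 3, 2) = 12.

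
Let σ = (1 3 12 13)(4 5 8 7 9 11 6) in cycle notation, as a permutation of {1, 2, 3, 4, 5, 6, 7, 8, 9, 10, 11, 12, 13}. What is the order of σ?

28

The cycle type of σ is (7, 4, 1, 1).
Since disjoint cycles commute, ord(σ) = lcm(7, 4) = 28.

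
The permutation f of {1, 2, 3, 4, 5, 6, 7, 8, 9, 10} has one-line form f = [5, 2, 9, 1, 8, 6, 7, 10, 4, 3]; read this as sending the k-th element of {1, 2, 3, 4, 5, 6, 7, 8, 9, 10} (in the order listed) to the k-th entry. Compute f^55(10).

Tracing 10 → 3 → … returns to 10 after 7 steps, so 10 lies in a 7-cycle (1, 5, 8, 10, 3, 9, 4).
On a 7-cycle, f^7 is the identity, so f^55 = f^6 there (55 ≡ 6 mod 7).
Stepping 6 places around the cycle: 10 → 3 → 9 → 4 → 1 → 5 → 8.

8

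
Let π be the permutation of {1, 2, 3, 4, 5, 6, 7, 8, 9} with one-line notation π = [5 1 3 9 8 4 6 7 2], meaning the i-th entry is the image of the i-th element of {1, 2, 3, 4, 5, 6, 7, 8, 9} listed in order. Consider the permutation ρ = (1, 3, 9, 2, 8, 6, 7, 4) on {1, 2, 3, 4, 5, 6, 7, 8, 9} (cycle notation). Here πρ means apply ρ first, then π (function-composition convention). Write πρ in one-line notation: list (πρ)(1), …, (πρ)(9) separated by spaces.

3 7 2 5 8 6 9 4 1

Chase each element through ρ then π: 1 → 3 → 3; 2 → 8 → 7; 3 → 9 → 2; 4 → 1 → 5; 5 → 5 → 8; 6 → 7 → 6; 7 → 4 → 9; 8 → 6 → 4; 9 → 2 → 1.
Collecting the images, πρ = [3 7 2 5 8 6 9 4 1].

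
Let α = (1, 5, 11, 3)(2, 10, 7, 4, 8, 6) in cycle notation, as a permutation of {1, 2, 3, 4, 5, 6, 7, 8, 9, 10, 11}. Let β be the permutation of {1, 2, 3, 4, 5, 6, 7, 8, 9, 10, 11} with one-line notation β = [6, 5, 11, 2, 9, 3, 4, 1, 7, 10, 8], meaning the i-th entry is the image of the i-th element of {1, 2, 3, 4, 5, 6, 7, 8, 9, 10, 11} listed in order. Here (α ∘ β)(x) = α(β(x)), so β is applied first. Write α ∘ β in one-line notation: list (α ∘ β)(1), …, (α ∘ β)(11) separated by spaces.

2 11 3 10 9 1 8 5 4 7 6

For each element, apply β then α: 1 → 6 → 2; 2 → 5 → 11; 3 → 11 → 3; 4 → 2 → 10; 5 → 9 → 9; 6 → 3 → 1; 7 → 4 → 8; 8 → 1 → 5; 9 → 7 → 4; 10 → 10 → 7; 11 → 8 → 6.
So α ∘ β in one-line form is 2 11 3 10 9 1 8 5 4 7 6.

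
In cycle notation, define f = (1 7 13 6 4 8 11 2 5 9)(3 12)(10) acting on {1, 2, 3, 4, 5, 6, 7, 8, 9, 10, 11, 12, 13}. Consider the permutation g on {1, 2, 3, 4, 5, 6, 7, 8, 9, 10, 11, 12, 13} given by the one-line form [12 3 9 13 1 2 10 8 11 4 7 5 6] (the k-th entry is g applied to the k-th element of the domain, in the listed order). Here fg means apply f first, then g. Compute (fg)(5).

First apply f: f(5) = 9, then g(9) = 11. Thus (fg)(5) = 11.

11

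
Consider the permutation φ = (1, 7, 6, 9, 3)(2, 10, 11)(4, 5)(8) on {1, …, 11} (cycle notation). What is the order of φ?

30

The cycle type of φ is (5, 3, 2, 1).
The order of φ is the least common multiple of its cycle lengths: lcm(5, 3, 2) = 30.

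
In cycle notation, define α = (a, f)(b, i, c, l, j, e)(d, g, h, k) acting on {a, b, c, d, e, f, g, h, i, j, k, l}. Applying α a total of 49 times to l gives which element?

l lies in the 6-cycle (b, i, c, l, j, e).
On a 6-cycle, α^6 is the identity, so α^49 = α^1 there (49 ≡ 1 mod 6).
Stepping 1 place around the cycle: l → j.

j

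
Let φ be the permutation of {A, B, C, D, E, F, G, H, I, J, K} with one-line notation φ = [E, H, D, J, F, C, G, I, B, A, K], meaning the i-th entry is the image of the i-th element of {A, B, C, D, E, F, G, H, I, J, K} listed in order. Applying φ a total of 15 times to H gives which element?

H

Tracing H → I → … returns to H after 3 steps, so H lies in a 3-cycle (B H I).
On a 3-cycle, φ^3 is the identity, so φ^15 = φ^0 there (15 ≡ 0 mod 3).
So φ^15(H) = H.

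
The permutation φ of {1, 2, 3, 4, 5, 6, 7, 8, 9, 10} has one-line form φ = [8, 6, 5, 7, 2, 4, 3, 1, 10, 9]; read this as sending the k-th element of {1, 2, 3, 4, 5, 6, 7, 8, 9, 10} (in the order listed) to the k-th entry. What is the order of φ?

6

Decomposing into disjoint cycles gives cycle lengths 6, 2, 2.
Since disjoint cycles commute, ord(φ) = lcm(6, 2, 2) = 6.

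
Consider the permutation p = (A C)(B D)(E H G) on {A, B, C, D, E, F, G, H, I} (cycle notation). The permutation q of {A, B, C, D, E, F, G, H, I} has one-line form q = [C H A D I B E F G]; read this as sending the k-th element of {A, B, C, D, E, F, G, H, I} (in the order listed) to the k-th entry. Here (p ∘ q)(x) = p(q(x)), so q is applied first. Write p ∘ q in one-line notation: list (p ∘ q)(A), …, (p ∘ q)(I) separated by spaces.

A G C B I D H F E

(p ∘ q)(x) = p(q(x)). Computing each image: p(q(A)) = p(C) = A, p(q(B)) = p(H) = G, p(q(C)) = p(A) = C, p(q(D)) = p(D) = B, p(q(E)) = p(I) = I, p(q(F)) = p(B) = D, p(q(G)) = p(E) = H, p(q(H)) = p(F) = F, p(q(I)) = p(G) = E.
Hence p ∘ q = [A G C B I D H F E].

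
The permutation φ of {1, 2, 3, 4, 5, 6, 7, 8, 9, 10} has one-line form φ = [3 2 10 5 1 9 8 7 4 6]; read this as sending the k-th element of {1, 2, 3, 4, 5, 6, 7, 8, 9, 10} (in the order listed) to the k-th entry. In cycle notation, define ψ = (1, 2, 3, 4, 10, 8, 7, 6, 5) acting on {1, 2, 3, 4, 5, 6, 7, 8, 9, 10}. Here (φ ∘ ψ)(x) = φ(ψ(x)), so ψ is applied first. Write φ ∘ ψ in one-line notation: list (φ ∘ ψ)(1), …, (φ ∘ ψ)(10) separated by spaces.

(φ ∘ ψ)(x) = φ(ψ(x)). Computing each image: φ(ψ(1)) = φ(2) = 2, φ(ψ(2)) = φ(3) = 10, φ(ψ(3)) = φ(4) = 5, φ(ψ(4)) = φ(10) = 6, φ(ψ(5)) = φ(1) = 3, φ(ψ(6)) = φ(5) = 1, φ(ψ(7)) = φ(6) = 9, φ(ψ(8)) = φ(7) = 8, φ(ψ(9)) = φ(9) = 4, φ(ψ(10)) = φ(8) = 7.
Hence φ ∘ ψ = [2 10 5 6 3 1 9 8 4 7].

2 10 5 6 3 1 9 8 4 7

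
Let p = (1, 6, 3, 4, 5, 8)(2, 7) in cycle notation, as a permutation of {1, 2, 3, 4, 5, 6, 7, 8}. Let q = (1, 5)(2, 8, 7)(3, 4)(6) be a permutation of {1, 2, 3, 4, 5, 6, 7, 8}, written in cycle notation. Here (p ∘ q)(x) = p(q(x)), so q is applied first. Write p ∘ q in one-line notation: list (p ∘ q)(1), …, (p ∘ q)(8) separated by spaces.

8 1 5 4 6 3 7 2

For each element, apply q then p: 1 → 5 → 8; 2 → 8 → 1; 3 → 4 → 5; 4 → 3 → 4; 5 → 1 → 6; 6 → 6 → 3; 7 → 2 → 7; 8 → 7 → 2.
So p ∘ q in one-line form is 8 1 5 4 6 3 7 2.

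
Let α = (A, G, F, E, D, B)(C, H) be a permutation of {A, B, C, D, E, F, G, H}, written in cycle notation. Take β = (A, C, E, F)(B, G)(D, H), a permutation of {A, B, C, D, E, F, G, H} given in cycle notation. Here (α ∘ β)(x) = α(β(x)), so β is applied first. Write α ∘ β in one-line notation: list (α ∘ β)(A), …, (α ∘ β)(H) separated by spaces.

(α ∘ β)(x) = α(β(x)). Computing each image: α(β(A)) = α(C) = H, α(β(B)) = α(G) = F, α(β(C)) = α(E) = D, α(β(D)) = α(H) = C, α(β(E)) = α(F) = E, α(β(F)) = α(A) = G, α(β(G)) = α(B) = A, α(β(H)) = α(D) = B.
Hence α ∘ β = [H F D C E G A B].

H F D C E G A B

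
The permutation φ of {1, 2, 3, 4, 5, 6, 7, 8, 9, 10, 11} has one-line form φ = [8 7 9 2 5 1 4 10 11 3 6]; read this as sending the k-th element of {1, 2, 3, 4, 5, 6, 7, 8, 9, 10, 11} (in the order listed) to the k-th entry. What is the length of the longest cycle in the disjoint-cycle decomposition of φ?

7

Decomposing into disjoint cycles gives (1, 8, 10, 3, 9, 11, 6)(2, 7, 4); the longest has length 7.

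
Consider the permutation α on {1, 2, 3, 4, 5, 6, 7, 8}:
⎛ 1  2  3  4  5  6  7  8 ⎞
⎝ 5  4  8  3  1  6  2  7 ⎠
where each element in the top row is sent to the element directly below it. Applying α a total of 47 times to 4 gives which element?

8

Tracing 4 → 3 → … returns to 4 after 5 steps, so 4 lies in a 5-cycle (2 4 3 8 7).
Since the cycle has length 5, α^47 acts on it the same as α^2 (47 mod 5 = 2).
Stepping 2 places around the cycle: 4 → 3 → 8.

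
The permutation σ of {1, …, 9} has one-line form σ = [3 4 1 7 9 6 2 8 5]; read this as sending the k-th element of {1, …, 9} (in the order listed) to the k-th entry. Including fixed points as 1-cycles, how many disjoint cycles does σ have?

The cycle decomposition is (1 3)(2 4 7)(5 9)(6)(8), which has 5 cycles (counting 1-cycles).

5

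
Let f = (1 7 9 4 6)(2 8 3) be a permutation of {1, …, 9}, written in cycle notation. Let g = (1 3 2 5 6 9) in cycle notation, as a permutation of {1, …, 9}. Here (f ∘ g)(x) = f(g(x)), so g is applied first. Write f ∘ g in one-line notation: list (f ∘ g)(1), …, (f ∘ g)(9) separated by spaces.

2 5 8 6 1 4 9 3 7

(f ∘ g)(x) = f(g(x)). Computing each image: f(g(1)) = f(3) = 2, f(g(2)) = f(5) = 5, f(g(3)) = f(2) = 8, f(g(4)) = f(4) = 6, f(g(5)) = f(6) = 1, f(g(6)) = f(9) = 4, f(g(7)) = f(7) = 9, f(g(8)) = f(8) = 3, f(g(9)) = f(1) = 7.
Hence f ∘ g = [2 5 8 6 1 4 9 3 7].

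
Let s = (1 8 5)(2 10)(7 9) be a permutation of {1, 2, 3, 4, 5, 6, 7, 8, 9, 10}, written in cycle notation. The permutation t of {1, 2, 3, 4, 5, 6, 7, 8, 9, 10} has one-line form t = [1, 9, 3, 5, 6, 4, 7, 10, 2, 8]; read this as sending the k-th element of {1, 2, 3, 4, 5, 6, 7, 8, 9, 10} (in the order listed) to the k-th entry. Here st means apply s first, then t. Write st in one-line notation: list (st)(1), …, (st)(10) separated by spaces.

10 8 3 5 1 4 2 6 7 9

(st)(x) = t(s(x)). Computing each image: t(s(1)) = t(8) = 10, t(s(2)) = t(10) = 8, t(s(3)) = t(3) = 3, t(s(4)) = t(4) = 5, t(s(5)) = t(1) = 1, t(s(6)) = t(6) = 4, t(s(7)) = t(9) = 2, t(s(8)) = t(5) = 6, t(s(9)) = t(7) = 7, t(s(10)) = t(2) = 9.
Hence st = [10 8 3 5 1 4 2 6 7 9].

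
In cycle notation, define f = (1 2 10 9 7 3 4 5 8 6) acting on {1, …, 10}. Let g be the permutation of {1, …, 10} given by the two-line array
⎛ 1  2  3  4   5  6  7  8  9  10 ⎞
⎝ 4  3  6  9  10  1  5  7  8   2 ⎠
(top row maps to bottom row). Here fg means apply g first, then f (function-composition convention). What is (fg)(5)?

9

First apply g: g(5) = 10, then f(10) = 9. Thus (fg)(5) = 9.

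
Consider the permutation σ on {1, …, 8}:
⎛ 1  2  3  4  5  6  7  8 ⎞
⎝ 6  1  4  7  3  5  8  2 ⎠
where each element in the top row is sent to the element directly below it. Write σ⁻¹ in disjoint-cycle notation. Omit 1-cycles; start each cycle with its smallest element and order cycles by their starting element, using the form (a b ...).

The cycle decomposition of σ is (1 6 5 3 4 7 8 2).
Reversing each cycle (and rotating so the smallest element leads) gives σ⁻¹ = (1 2 8 7 4 3 5 6).

(1 2 8 7 4 3 5 6)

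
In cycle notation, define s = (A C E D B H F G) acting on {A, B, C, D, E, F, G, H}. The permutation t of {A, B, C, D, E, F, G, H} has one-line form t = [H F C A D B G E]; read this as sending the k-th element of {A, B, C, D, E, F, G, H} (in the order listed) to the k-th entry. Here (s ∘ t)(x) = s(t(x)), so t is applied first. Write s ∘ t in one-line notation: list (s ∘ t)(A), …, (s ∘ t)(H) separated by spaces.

(s ∘ t)(x) = s(t(x)). Computing each image: s(t(A)) = s(H) = F, s(t(B)) = s(F) = G, s(t(C)) = s(C) = E, s(t(D)) = s(A) = C, s(t(E)) = s(D) = B, s(t(F)) = s(B) = H, s(t(G)) = s(G) = A, s(t(H)) = s(E) = D.
Hence s ∘ t = [F G E C B H A D].

F G E C B H A D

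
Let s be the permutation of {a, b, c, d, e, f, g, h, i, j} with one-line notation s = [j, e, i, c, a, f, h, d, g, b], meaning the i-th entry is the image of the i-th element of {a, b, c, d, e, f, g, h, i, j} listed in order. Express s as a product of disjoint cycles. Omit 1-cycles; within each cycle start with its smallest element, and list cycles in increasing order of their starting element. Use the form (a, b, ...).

From a: a → j → b → e → a, closing the cycle (a, j, b, e).
Repeating from the next unused element and collecting all non-trivial cycles gives (a, j, b, e)(c, i, g, h, d).

(a, j, b, e)(c, i, g, h, d)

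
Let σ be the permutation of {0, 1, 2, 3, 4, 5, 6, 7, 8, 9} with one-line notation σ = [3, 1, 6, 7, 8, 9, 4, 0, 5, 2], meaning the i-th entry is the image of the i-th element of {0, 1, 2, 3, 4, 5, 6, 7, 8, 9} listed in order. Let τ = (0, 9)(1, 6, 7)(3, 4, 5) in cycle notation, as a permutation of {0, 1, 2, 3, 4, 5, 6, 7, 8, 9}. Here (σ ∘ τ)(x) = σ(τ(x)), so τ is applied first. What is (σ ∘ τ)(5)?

(σ ∘ τ)(5) = σ(τ(5)). τ(5) = 3, then σ(3) = 7. So (σ ∘ τ)(5) = 7.

7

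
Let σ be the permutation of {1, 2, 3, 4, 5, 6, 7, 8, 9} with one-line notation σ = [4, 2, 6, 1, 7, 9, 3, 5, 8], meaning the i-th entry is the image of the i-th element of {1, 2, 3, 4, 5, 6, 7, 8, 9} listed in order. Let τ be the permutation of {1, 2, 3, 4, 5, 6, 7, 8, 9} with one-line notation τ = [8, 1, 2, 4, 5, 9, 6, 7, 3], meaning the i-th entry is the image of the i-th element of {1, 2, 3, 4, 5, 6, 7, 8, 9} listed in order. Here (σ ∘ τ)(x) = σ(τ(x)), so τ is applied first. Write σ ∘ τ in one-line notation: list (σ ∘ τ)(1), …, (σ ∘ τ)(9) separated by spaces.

For each element, apply τ then σ: 1 → 8 → 5; 2 → 1 → 4; 3 → 2 → 2; 4 → 4 → 1; 5 → 5 → 7; 6 → 9 → 8; 7 → 6 → 9; 8 → 7 → 3; 9 → 3 → 6.
Collecting the images, σ ∘ τ = [5 4 2 1 7 8 9 3 6].

5 4 2 1 7 8 9 3 6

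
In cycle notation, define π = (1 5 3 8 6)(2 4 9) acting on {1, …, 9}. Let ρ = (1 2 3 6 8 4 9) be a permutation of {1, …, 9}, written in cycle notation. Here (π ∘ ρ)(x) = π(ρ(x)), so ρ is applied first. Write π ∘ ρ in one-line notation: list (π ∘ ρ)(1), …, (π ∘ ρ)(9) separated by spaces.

Chase each element through ρ then π: 1 → 2 → 4; 2 → 3 → 8; 3 → 6 → 1; 4 → 9 → 2; 5 → 5 → 3; 6 → 8 → 6; 7 → 7 → 7; 8 → 4 → 9; 9 → 1 → 5.
Collecting the images, π ∘ ρ = [4 8 1 2 3 6 7 9 5].

4 8 1 2 3 6 7 9 5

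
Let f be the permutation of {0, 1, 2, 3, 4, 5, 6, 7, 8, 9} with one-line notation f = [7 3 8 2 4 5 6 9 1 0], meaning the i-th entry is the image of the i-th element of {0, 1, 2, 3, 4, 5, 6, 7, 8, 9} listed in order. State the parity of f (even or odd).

In disjoint-cycle form the cycle lengths are 4, 3, 1, 1, 1.
A cycle is odd iff its length is even; f has 1 even-length cycle, so sgn(f) = (−1)^1 and f is odd.

odd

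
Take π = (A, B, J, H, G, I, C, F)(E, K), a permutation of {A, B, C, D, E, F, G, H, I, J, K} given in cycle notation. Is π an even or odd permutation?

The cycle lengths are 8, 2, 1.
A cycle is odd iff its length is even; π has 2 even-length cycles, so sgn(π) = (−1)^2 and π is even.

even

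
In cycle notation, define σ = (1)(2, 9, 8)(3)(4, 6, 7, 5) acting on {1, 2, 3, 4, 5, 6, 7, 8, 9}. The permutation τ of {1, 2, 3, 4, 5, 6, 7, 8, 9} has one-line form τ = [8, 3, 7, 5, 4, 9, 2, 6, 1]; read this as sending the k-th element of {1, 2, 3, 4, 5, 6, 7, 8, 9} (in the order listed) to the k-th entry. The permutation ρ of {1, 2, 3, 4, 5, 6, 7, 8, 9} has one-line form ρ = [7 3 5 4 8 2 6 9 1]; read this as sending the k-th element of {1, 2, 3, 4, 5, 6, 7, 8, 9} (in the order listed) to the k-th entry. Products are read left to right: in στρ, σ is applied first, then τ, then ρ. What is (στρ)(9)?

2

Apply the permutations in order: σ(9) = 8, then τ(8) = 6, then ρ(6) = 2. So (στρ)(9) = 2.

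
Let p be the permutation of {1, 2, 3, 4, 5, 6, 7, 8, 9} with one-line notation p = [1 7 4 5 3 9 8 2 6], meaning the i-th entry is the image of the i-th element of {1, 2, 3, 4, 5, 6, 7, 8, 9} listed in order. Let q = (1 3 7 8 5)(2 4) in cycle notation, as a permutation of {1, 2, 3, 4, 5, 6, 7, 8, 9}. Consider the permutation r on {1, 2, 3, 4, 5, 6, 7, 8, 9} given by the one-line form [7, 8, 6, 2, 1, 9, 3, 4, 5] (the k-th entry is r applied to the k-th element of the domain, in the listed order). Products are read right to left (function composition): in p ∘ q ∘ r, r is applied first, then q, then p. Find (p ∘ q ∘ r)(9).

Apply the permutations in order: r(9) = 5, then q(5) = 1, then p(1) = 1. So (p ∘ q ∘ r)(9) = 1.

1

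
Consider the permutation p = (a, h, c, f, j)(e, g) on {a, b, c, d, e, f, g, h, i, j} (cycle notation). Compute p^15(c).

c

c lies in the 5-cycle (a, h, c, f, j).
On a 5-cycle, p^5 is the identity, so p^15 = p^0 there (15 ≡ 0 mod 5).
So p^15(c) = c.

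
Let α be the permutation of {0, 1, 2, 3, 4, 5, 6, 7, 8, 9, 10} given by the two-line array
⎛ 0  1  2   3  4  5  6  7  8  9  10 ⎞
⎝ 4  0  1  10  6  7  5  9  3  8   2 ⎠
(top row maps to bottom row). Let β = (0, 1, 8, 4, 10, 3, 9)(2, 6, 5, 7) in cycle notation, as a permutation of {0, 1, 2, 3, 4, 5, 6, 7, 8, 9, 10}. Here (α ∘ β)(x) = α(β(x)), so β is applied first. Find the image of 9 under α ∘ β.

First apply β: β(9) = 0, then α(0) = 4. Thus (α ∘ β)(9) = 4.

4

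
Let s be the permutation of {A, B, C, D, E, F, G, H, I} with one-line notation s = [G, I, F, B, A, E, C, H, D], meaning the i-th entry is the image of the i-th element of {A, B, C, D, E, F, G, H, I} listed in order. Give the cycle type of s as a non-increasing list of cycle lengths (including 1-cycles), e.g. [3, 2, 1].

The disjoint cycles are (A, G, C, F, E)(B, I, D)(H), with lengths 5, 3, 1 in non-increasing order.

[5, 3, 1]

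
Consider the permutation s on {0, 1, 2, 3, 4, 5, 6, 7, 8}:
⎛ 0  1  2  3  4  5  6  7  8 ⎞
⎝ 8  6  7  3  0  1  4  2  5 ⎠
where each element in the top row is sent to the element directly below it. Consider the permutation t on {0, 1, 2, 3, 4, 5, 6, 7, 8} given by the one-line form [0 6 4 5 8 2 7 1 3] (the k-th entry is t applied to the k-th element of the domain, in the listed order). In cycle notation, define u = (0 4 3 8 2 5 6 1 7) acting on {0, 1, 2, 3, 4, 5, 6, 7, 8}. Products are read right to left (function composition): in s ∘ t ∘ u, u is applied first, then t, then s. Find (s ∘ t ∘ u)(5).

Apply the permutations in order: u(5) = 6, then t(6) = 7, then s(7) = 2. So (s ∘ t ∘ u)(5) = 2.

2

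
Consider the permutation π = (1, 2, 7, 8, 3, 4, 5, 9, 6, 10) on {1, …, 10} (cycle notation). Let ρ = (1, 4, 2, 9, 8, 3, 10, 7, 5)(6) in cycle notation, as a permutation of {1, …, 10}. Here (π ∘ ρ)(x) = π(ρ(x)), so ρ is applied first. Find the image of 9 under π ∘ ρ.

(π ∘ ρ)(9) = π(ρ(9)). ρ(9) = 8, then π(8) = 3. So (π ∘ ρ)(9) = 3.

3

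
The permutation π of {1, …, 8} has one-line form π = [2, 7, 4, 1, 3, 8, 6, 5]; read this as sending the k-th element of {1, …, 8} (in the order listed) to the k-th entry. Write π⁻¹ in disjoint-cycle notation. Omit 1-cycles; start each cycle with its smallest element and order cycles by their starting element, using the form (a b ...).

First write π in disjoint cycles: (1 2 7 6 8 5 3 4).
The inverse reverses every cycle; in canonical form, π⁻¹ = (1 4 3 5 8 6 7 2).

(1 4 3 5 8 6 7 2)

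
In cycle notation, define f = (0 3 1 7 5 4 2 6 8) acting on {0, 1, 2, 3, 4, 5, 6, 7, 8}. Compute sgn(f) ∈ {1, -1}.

The cycle lengths are 9.
A cycle is odd iff its length is even; f has 0 even-length cycles, so sgn(f) = (−1)^0 and f is even.

1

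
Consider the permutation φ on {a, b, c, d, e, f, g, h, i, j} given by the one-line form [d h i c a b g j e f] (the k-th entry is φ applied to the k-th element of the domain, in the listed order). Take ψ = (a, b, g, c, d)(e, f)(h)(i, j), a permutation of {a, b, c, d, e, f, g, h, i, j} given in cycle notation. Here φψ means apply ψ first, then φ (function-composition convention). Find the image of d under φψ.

ψ(d) = a, then φ(a) = d; composing gives (φψ)(d) = d.

d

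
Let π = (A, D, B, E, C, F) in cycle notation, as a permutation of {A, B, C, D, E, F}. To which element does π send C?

F

C appears in (A, D, B, E, C, F); the next entry (wrapping around) is F.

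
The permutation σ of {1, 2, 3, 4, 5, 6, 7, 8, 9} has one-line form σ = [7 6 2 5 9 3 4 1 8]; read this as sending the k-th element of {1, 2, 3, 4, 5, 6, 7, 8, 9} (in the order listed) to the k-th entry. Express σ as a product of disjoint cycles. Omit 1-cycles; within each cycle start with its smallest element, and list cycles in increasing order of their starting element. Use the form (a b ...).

Iterating σ from 1 gives 1 → 7 → 4 → 5 → 9 → 8 → 1; that is the 6-cycle (1 7 4 5 9 8).
Continuing from each remaining unvisited element yields (1 7 4 5 9 8)(2 6 3).

(1 7 4 5 9 8)(2 6 3)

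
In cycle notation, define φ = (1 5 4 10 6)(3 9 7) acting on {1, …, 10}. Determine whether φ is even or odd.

The cycle lengths are 5, 3, 1, 1.
A cycle is odd iff its length is even; φ has 0 even-length cycles, so sgn(φ) = (−1)^0 and φ is even.

even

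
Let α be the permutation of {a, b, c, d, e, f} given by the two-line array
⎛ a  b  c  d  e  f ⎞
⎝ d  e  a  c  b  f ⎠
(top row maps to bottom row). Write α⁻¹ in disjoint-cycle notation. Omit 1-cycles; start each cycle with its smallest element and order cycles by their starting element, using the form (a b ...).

First write α in disjoint cycles: (a d c)(b e).
The inverse reverses every cycle; in canonical form, α⁻¹ = (a c d)(b e).

(a c d)(b e)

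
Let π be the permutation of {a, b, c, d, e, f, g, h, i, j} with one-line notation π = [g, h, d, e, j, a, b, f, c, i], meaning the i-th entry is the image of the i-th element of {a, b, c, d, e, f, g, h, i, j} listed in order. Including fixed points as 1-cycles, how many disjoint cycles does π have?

The cycle decomposition is (a g b h f)(c d e j i), which has 2 cycles (counting 1-cycles).

2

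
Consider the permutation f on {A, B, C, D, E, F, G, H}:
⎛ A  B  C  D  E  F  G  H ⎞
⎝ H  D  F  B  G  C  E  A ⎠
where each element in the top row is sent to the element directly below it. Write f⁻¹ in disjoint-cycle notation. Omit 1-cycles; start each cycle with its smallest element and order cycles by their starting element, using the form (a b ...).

(A H)(B D)(C F)(E G)

First write f in disjoint cycles: (A H)(B D)(C F)(E G).
The inverse reverses every cycle; in canonical form, f⁻¹ = (A H)(B D)(C F)(E G).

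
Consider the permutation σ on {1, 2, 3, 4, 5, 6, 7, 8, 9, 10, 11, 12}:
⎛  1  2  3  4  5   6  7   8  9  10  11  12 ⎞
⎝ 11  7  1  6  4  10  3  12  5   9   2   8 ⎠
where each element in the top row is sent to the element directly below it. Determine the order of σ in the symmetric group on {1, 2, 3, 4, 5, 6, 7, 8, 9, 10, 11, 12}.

Writing σ as disjoint cycles, the cycle lengths are 5, 5, 2.
The order is lcm(5, 5, 2) = 10.

10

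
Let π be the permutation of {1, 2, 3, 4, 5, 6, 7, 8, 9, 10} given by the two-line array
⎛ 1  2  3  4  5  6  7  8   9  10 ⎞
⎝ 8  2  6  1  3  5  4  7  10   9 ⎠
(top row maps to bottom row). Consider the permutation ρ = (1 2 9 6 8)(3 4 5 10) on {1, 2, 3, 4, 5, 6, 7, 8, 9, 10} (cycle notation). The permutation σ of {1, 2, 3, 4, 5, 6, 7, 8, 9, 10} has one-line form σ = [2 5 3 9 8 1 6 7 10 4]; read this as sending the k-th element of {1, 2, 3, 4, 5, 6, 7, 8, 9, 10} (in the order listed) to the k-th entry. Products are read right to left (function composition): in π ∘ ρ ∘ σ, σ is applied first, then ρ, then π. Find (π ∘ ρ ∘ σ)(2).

9

Apply the permutations in order: σ(2) = 5, then ρ(5) = 10, then π(10) = 9. So (π ∘ ρ ∘ σ)(2) = 9.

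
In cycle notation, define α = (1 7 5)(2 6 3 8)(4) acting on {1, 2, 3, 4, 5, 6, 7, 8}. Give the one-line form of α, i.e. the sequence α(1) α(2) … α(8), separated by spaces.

Each element maps to the next entry in its cycle (wrapping to the front): 1→7, 2→6, 3→8, 4→4, 5→1, 6→3, 7→5, 8→2.
So the one-line form is 7 6 8 4 1 3 5 2.

7 6 8 4 1 3 5 2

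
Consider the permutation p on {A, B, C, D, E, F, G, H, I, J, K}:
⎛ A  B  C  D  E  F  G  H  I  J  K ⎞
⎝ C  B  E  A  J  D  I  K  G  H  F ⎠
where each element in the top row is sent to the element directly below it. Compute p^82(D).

C

Tracing D → A → … returns to D after 8 steps, so D lies in an 8-cycle (A C E J H K F D).
Powers repeat with period 8 on this cycle, and 82 mod 8 = 2, so p^82(D) = p^2(D).
Advancing 2 steps from D: D → A → C.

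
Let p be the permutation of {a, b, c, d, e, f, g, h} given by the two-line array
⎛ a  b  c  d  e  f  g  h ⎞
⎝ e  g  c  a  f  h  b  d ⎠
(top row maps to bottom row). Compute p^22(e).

h

Tracing e → f → … returns to e after 5 steps, so e lies in a 5-cycle (a e f h d).
Since the cycle has length 5, p^22 acts on it the same as p^2 (22 mod 5 = 2).
Stepping 2 places around the cycle: e → f → h.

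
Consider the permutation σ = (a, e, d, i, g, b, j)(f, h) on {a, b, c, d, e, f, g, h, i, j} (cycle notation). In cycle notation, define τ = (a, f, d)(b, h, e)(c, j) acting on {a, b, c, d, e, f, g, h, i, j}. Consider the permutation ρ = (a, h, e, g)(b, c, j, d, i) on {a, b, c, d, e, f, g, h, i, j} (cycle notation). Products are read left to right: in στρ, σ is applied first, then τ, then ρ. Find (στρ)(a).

Apply the permutations in order: σ(a) = e, then τ(e) = b, then ρ(b) = c. So (στρ)(a) = c.

c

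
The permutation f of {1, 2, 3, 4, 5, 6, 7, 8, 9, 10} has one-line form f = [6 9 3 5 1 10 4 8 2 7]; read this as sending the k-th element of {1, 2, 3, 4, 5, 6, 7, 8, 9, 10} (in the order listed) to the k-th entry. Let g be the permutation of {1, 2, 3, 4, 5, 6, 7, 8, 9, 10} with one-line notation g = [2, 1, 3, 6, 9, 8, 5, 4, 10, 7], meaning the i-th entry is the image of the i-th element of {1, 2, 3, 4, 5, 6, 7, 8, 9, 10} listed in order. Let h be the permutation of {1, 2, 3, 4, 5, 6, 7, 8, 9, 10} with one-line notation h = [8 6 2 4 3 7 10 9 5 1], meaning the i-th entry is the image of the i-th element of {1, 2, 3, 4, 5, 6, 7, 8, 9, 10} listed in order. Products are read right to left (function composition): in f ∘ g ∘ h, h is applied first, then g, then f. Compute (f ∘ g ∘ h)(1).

Apply the permutations in order: h(1) = 8, then g(8) = 4, then f(4) = 5. So (f ∘ g ∘ h)(1) = 5.

5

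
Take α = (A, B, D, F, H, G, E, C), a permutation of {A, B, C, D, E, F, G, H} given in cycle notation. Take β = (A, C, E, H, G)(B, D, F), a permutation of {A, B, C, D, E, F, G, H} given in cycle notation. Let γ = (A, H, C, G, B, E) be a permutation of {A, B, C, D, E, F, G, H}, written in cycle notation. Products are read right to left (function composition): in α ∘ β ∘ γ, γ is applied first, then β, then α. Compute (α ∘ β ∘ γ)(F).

Chase F: γ(F) = F; β(F) = B; α(B) = D. Hence (α ∘ β ∘ γ)(F) = D.

D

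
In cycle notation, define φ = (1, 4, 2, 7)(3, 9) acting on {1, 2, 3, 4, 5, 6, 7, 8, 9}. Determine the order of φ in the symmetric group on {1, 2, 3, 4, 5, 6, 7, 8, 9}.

The disjoint cycles have lengths 4, 2, 1, 1, 1.
The order is lcm(4, 2) = 4.

4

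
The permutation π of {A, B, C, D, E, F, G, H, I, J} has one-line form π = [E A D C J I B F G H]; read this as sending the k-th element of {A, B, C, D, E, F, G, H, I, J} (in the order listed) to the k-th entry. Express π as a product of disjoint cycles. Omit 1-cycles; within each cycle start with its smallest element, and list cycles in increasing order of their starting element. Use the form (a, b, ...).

From A: A → E → J → H → F → I → G → B → A, closing the cycle (A, E, J, H, F, I, G, B).
Repeating from the next unused element and collecting all non-trivial cycles gives (A, E, J, H, F, I, G, B)(C, D).

(A, E, J, H, F, I, G, B)(C, D)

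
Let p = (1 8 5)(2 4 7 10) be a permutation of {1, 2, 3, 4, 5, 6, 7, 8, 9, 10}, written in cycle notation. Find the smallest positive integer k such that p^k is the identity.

12

The disjoint cycles have lengths 4, 3, 1, 1, 1.
Since disjoint cycles commute, ord(p) = lcm(4, 3) = 12.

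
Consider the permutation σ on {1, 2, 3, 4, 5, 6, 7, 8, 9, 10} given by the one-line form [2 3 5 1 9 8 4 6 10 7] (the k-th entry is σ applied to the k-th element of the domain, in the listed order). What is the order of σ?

The disjoint-cycle form of σ has cycle lengths 8, 2.
The order of σ is the least common multiple of its cycle lengths: lcm(8, 2) = 8.

8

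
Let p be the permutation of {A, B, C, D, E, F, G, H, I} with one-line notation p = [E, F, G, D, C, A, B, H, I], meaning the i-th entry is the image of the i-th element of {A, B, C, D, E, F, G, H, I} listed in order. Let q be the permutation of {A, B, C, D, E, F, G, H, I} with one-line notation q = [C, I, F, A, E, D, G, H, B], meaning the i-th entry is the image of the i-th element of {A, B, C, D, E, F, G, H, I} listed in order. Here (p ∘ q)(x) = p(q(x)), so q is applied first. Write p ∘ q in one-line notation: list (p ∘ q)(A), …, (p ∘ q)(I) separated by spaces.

Chase each element through q then p: A → C → G; B → I → I; C → F → A; D → A → E; E → E → C; F → D → D; G → G → B; H → H → H; I → B → F.
So p ∘ q in one-line form is G I A E C D B H F.

G I A E C D B H F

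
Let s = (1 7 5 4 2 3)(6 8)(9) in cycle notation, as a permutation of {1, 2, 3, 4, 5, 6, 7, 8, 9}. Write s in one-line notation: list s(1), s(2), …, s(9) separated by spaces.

7 3 1 2 4 8 5 6 9

Image by image: 1↦7, 2↦3, 3↦1, 4↦2, 5↦4, 6↦8, 7↦5, 8↦6, 9↦9.
Listing these in domain order gives 7 3 1 2 4 8 5 6 9.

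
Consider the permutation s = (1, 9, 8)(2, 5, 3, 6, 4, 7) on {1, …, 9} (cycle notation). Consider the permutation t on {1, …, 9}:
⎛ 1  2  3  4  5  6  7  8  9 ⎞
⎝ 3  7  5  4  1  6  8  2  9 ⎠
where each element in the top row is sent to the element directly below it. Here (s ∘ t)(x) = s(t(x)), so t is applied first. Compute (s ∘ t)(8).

5

(s ∘ t)(8) = s(t(8)). t(8) = 2, then s(2) = 5. So (s ∘ t)(8) = 5.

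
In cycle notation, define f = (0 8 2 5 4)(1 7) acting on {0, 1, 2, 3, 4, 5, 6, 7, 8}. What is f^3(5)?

5 lies in the 5-cycle (0 8 2 5 4).
Stepping 3 places around the cycle: 5 → 4 → 0 → 8.

8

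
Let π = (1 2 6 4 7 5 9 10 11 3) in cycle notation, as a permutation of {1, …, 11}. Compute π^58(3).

3 lies in the 10-cycle (1 2 6 4 7 5 9 10 11 3).
Since the cycle has length 10, π^58 acts on it the same as π^8 (58 mod 10 = 8).
Stepping 8 places around the cycle: 3 → 1 → 2 → 6 → 4 → 7 → 5 → 9 → 10.

10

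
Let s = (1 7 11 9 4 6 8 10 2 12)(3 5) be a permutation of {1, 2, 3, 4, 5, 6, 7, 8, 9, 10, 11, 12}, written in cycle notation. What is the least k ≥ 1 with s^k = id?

10

The cycle type of s is (10, 2).
The order is lcm(10, 2) = 10.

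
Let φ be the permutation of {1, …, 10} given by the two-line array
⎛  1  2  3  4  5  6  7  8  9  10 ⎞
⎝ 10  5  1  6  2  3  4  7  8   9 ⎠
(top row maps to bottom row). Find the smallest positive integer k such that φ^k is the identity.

8

The disjoint-cycle form of φ has cycle lengths 8, 2.
The order is lcm(8, 2) = 8.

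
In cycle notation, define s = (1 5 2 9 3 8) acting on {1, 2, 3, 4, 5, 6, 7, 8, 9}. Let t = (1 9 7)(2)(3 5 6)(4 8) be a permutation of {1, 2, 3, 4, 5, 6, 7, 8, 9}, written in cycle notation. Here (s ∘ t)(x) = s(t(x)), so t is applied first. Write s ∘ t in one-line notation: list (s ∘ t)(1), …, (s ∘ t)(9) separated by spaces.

Chase each element through t then s: 1 → 9 → 3; 2 → 2 → 9; 3 → 5 → 2; 4 → 8 → 1; 5 → 6 → 6; 6 → 3 → 8; 7 → 1 → 5; 8 → 4 → 4; 9 → 7 → 7.
So s ∘ t in one-line form is 3 9 2 1 6 8 5 4 7.

3 9 2 1 6 8 5 4 7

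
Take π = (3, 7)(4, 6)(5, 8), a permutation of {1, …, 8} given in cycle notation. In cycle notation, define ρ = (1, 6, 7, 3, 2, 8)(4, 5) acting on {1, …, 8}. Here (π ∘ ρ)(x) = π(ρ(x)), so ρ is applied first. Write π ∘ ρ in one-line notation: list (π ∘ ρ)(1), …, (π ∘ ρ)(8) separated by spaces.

For each element, apply ρ then π: 1 → 6 → 4; 2 → 8 → 5; 3 → 2 → 2; 4 → 5 → 8; 5 → 4 → 6; 6 → 7 → 3; 7 → 3 → 7; 8 → 1 → 1.
Collecting the images, π ∘ ρ = [4 5 2 8 6 3 7 1].

4 5 2 8 6 3 7 1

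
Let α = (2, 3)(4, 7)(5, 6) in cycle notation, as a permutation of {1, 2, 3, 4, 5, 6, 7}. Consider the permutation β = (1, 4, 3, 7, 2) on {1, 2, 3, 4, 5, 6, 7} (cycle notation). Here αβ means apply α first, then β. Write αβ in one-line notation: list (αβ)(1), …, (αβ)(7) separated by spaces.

(αβ)(x) = β(α(x)). Computing each image: β(α(1)) = β(1) = 4, β(α(2)) = β(3) = 7, β(α(3)) = β(2) = 1, β(α(4)) = β(7) = 2, β(α(5)) = β(6) = 6, β(α(6)) = β(5) = 5, β(α(7)) = β(4) = 3.
Hence αβ = [4 7 1 2 6 5 3].

4 7 1 2 6 5 3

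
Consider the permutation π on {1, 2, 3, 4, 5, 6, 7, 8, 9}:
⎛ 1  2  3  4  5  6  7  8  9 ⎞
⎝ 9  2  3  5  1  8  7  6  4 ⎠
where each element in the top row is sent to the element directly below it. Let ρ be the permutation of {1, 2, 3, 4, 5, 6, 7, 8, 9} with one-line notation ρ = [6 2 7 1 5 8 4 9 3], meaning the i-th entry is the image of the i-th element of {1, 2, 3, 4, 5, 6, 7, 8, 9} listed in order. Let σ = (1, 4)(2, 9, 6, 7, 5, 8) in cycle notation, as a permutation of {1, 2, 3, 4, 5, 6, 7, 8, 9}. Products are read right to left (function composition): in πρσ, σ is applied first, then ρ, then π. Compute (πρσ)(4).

(πρσ)(4) = π(ρ(σ(4))). σ(4) = 1, then ρ(1) = 6, then π(6) = 8, so the result is 8.

8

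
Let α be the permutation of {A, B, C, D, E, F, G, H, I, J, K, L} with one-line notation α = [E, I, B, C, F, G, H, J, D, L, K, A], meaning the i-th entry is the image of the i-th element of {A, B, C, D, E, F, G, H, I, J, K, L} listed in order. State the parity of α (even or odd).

odd

In disjoint-cycle form the cycle lengths are 7, 4, 1.
A cycle is odd iff its length is even; α has 1 even-length cycle, so sgn(α) = (−1)^1 and α is odd.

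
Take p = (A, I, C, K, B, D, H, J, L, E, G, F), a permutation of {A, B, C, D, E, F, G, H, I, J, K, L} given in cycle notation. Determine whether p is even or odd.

odd

The cycle lengths are 12.
A cycle is odd iff its length is even; p has 1 even-length cycle, so sgn(p) = (−1)^1 and p is odd.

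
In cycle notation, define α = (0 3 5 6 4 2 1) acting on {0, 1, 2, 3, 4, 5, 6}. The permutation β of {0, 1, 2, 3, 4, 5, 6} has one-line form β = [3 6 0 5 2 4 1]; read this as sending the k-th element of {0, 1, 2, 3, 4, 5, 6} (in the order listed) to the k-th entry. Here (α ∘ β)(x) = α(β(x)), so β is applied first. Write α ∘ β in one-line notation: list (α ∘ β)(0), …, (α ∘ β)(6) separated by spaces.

5 4 3 6 1 2 0

Chase each element through β then α: 0 → 3 → 5; 1 → 6 → 4; 2 → 0 → 3; 3 → 5 → 6; 4 → 2 → 1; 5 → 4 → 2; 6 → 1 → 0.
Collecting the images, α ∘ β = [5 4 3 6 1 2 0].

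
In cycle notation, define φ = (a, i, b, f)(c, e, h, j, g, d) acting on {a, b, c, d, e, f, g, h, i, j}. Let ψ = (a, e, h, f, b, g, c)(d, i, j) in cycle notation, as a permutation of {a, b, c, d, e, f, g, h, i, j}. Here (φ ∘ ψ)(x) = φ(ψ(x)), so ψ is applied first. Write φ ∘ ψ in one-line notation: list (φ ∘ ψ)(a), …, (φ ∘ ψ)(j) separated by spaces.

h d i b j f e a g c

For each element, apply ψ then φ: a → e → h; b → g → d; c → a → i; d → i → b; e → h → j; f → b → f; g → c → e; h → f → a; i → j → g; j → d → c.
So φ ∘ ψ in one-line form is h d i b j f e a g c.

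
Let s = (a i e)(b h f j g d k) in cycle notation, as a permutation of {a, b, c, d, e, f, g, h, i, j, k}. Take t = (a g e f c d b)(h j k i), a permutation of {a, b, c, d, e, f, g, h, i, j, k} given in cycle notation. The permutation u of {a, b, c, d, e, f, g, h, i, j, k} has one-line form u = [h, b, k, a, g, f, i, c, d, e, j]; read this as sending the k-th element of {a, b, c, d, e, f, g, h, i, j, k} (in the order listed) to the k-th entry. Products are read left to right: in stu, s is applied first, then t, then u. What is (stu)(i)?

f

Apply the permutations in order: s(i) = e, then t(e) = f, then u(f) = f. So (stu)(i) = f.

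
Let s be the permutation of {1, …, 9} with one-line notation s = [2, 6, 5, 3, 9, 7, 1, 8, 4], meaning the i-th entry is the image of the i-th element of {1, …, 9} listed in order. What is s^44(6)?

Tracing 6 → 7 → … returns to 6 after 4 steps, so 6 lies in a 4-cycle (1, 2, 6, 7).
On a 4-cycle, s^4 is the identity, so s^44 = s^0 there (44 ≡ 0 mod 4).
So s^44(6) = 6.

6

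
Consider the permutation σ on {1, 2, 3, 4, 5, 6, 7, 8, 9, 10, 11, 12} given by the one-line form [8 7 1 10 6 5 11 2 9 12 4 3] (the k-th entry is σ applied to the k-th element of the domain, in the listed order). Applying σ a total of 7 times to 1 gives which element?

Tracing 1 → 8 → … returns to 1 after 9 steps, so 1 lies in a 9-cycle (1, 8, 2, 7, 11, 4, 10, 12, 3).
Advancing 7 steps from 1: 1 → 8 → 2 → 7 → 11 → 4 → 10 → 12.

12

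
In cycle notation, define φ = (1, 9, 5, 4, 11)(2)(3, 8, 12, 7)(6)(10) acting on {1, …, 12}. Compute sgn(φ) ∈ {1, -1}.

The cycle lengths are 5, 4, 1, 1, 1.
A cycle of length ℓ contributes ℓ−1 transpositions, so φ is a product of 4 + 3 = 7 transpositions — odd.

-1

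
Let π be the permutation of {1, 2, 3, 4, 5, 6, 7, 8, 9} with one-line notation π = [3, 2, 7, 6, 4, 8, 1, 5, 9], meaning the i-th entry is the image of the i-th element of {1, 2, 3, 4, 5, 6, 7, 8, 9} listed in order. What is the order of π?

12

The disjoint-cycle form of π has cycle lengths 4, 3, 1, 1.
Since disjoint cycles commute, ord(π) = lcm(4, 3) = 12.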